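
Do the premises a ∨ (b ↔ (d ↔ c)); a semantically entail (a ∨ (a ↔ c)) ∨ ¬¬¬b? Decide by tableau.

Yes

Initial set: {T (a ∨ (b ↔ (d ↔ c))); T a; F ((a ∨ (a ↔ c)) ∨ ¬¬¬b)}.
F ((a ∨ (a ↔ c)) ∨ ¬¬¬b): α-rule — add F (a ∨ (a ↔ c)), F ¬¬¬b.
F (a ∨ (a ↔ c)): α-rule — add F a, F (a ↔ c).
× closes — contains both a and ¬a.
All 1 branch closes.
Every branch closed, so the premises entail the conclusion.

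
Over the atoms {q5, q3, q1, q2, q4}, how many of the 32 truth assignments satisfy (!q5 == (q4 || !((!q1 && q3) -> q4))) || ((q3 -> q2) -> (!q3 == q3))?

20

Initial set: {((!q5 == (q4 || !((!q1 && q3) -> q4))) || ((q3 -> q2) -> (!q3 == q3)))}.
((!q5 == (q4 || !((!q1 && q3) -> q4))) || ((q3 -> q2) -> (!q3 == q3))): β-rule — branch into (!q5 == (q4 || !((!q1 && q3) -> q4)))  //  ((q3 -> q2) -> (!q3 == q3)).
  branch 1 (add (!q5 == (q4 || !((!q1 && q3) -> q4)))):
    (!q5 == (q4 || !((!q1 && q3) -> q4))): β-rule — branch into !q5, (q4 || !((!q1 && q3) -> q4))  //  !!q5, !(q4 || !((!q1 && q3) -> q4)).
      branch 1.1 (add !q5, (q4 || !((!q1 && q3) -> q4))):
        (q4 || !((!q1 && q3) -> q4)): β-rule — branch into q4  //  !((!q1 && q3) -> q4).
          branch 1.1.1 (add q4):
            ○ open, literals {q4=true, q5=false}.
          branch 1.1.2 (add !((!q1 && q3) -> q4)):
            !((!q1 && q3) -> q4): α-rule — add (!q1 && q3), !q4.
            (!q1 && q3): α-rule — add !q1, q3.
            ○ open, literals {q1=false, q3=true, q4=false, q5=false}.
      branch 1.2 (add !!q5, !(q4 || !((!q1 && q3) -> q4))):
        !(q4 || !((!q1 && q3) -> q4)): α-rule — add !q4, !!((!q1 && q3) -> q4).
        !!((!q1 && q3) -> q4): β-rule — branch into !(!q1 && q3)  //  q4.
          branch 1.2.1 (add !(!q1 && q3)):
            !(!q1 && q3): β-rule — branch into !!q1  //  !q3.
              branch 1.2.1.1 (add !!q1):
                ○ open, literals {q1=true, q4=false, q5=true}.
              branch 1.2.1.2 (add !q3):
                ○ open, literals {q3=false, q4=false, q5=true}.
          branch 1.2.2 (add q4):
            × closes — contains both q4 and !q4.
  branch 2 (add ((q3 -> q2) -> (!q3 == q3))):
    ((q3 -> q2) -> (!q3 == q3)): β-rule — branch into !(q3 -> q2)  //  (!q3 == q3).
      branch 2.1 (add !(q3 -> q2)):
        !(q3 -> q2): α-rule — add q3, !q2.
        ○ open, literals {q2=false, q3=true}.
      branch 2.2 (add (!q3 == q3)):
        (!q3 == q3): β-rule — branch into !q3, q3  //  !!q3, !q3.
          branch 2.2.1 (add !q3, q3):
            × closes — contains both q3 and !q3.
          branch 2.2.2 (add !!q3, !q3):
            × closes — contains both q3 and !q3.
3 branches closed, 5 open.
Each open branch fixes some atoms; the unmentioned ones are free. Counting distinct full assignments: branch {q4=true, q5=false} (q3, q1, q2) contributes 8 new; branch {q1=false, q3=true, q4=false, q5=false} (q2) contributes 2 new; branch {q1=true, q4=false, q5=true} (q3, q2) contributes 4 new; branch {q3=false, q4=false, q5=true} (q1, q2) contributes 2 new; branch {q2=false, q3=true} (q5, q1, q4) contributes 4 new. Total: 20.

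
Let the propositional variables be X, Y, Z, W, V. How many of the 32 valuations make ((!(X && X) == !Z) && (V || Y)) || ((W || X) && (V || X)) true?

Initial set: {(((!(X && X) == !Z) && (V || Y)) || ((W || X) && (V || X)))}.
(((!(X && X) == !Z) && (V || Y)) || ((W || X) && (V || X))): β-rule — branch into ((!(X && X) == !Z) && (V || Y))  //  ((W || X) && (V || X)).
  branch 1 (add ((!(X && X) == !Z) && (V || Y))):
    ((!(X && X) == !Z) && (V || Y)): α-rule — add (!(X && X) == !Z), (V || Y).
    (!(X && X) == !Z): β-rule — branch into !(X && X), !Z  //  !!(X && X), !!Z.
      branch 1.1 (add !(X && X), !Z):
        (V || Y): β-rule — branch into V  //  Y.
          branch 1.1.1 (add V):
            !(X && X): β-rule — branch into !X  //  !X.
              branch 1.1.1.1 (add !X):
                ○ open, literals {V=T, X=F, Z=F}.
              branch 1.1.1.2 (add !X):
                ○ open, literals {V=T, X=F, Z=F}.
          branch 1.1.2 (add Y):
            !(X && X): β-rule — branch into !X  //  !X.
              branch 1.1.2.1 (add !X):
                ○ open, literals {X=F, Y=T, Z=F}.
              branch 1.1.2.2 (add !X):
                ○ open, literals {X=F, Y=T, Z=F}.
      branch 1.2 (add !!(X && X), !!Z):
        !!(X && X): α-rule — add X, X.
        (V || Y): β-rule — branch into V  //  Y.
          branch 1.2.1 (add V):
            ○ open, literals {V=T, X=T, Z=T}.
          branch 1.2.2 (add Y):
            ○ open, literals {X=T, Y=T, Z=T}.
  branch 2 (add ((W || X) && (V || X))):
    ((W || X) && (V || X)): α-rule — add (W || X), (V || X).
    (W || X): β-rule — branch into W  //  X.
      branch 2.1 (add W):
        (V || X): β-rule — branch into V  //  X.
          branch 2.1.1 (add V):
            ○ open, literals {V=T, W=T}.
          branch 2.1.2 (add X):
            ○ open, literals {W=T, X=T}.
      branch 2.2 (add X):
        (V || X): β-rule — branch into V  //  X.
          branch 2.2.1 (add V):
            ○ open, literals {V=T, X=T}.
          branch 2.2.2 (add X):
            ○ open, literals {X=T}.
0 branches closed, 10 open.
Each open branch fixes some atoms; the unmentioned ones are free. Counting distinct full assignments: branch {V=T, X=F, Z=F} (Y, W) contributes 4 new; branch {V=T, X=F, Z=F} (Y, W) contributes 0 new; branch {X=F, Y=T, Z=F} (W, V) contributes 2 new; branch {X=F, Y=T, Z=F} (W, V) contributes 0 new; branch {V=T, X=T, Z=T} (Y, W) contributes 4 new; branch {X=T, Y=T, Z=T} (W, V) contributes 2 new; branch {V=T, W=T} (X, Y, Z) contributes 4 new; branch {W=T, X=T} (Y, Z, V) contributes 3 new; branch {V=T, X=T} (Y, Z, W) contributes 2 new; branch {X=T} (Y, Z, W, V) contributes 3 new. Total: 24.

24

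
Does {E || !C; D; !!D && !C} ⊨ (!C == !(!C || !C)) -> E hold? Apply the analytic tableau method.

Initial set: {T (E || !C); T D; T (!!D && !C); F ((!C == !(!C || !C)) -> E)}.
T (!!D && !C): α-rule — add T !!D, T !C.
F ((!C == !(!C || !C)) -> E): α-rule — add T (!C == !(!C || !C)), F E.
T !!D: drop double negation, giving T D.
T (E || !C): β-rule — branch into T E  //  T !C.
  branch 1 (add T E):
    × closes — contains both E and !E.
  branch 2 (add T !C):
    T (!C == !(!C || !C)): β-rule — branch into T !C, T !(!C || !C)  //  F !C, F !(!C || !C).
      branch 2.1 (add T !C, T !(!C || !C)):
        T !(!C || !C): α-rule — add F !C, F !C.
        × closes — contains both C and !C.
      branch 2.2 (add F !C, F !(!C || !C)):
        × closes — contains both C and !C.
All 3 branches close.
Every branch closed, so the premises entail the conclusion.

Yes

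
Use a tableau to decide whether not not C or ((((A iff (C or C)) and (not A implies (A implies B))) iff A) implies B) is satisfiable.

Satisfiable

Initial set: {(not not C or ((((A iff (C or C)) and (not A implies (A implies B))) iff A) implies B))}.
(not not C or ((((A iff (C or C)) and (not A implies (A implies B))) iff A) implies B)): β-rule — branch into not not C  //  ((((A iff (C or C)) and (not A implies (A implies B))) iff A) implies B).
  branch 1 (add not not C):
    not not C: drop double negation, giving C.
    ○ open, literals {C=1}.
  branch 2 (add ((((A iff (C or C)) and (not A implies (A implies B))) iff A) implies B)):
    ((((A iff (C or C)) and (not A implies (A implies B))) iff A) implies B): β-rule — branch into not (((A iff (C or C)) and (not A implies (A implies B))) iff A)  //  B.
      branch 2.1 (add not (((A iff (C or C)) and (not A implies (A implies B))) iff A)):
        not (((A iff (C or C)) and (not A implies (A implies B))) iff A): β-rule — branch into ((A iff (C or C)) and (not A implies (A implies B))), not A  //  not ((A iff (C or C)) and (not A implies (A implies B))), A.
          branch 2.1.1 (add ((A iff (C or C)) and (not A implies (A implies B))), not A):
            ((A iff (C or C)) and (not A implies (A implies B))): α-rule — add (A iff (C or C)), (not A implies (A implies B)).
            (A iff (C or C)): β-rule — branch into A, (C or C)  //  not A, not (C or C).
              branch 2.1.1.1 (add A, (C or C)):
                × closes — contains both A and not A.
              branch 2.1.1.2 (add not A, not (C or C)):
                not (C or C): α-rule — add not C, not C.
                (not A implies (A implies B)): β-rule — branch into not not A  //  (A implies B).
                  branch 2.1.1.2.1 (add not not A):
                    × closes — contains both A and not A.
                  branch 2.1.1.2.2 (add (A implies B)):
                    (A implies B): β-rule — branch into not A  //  B.
                      branch 2.1.1.2.2.1 (add not A):
                        ○ open, literals {A=0, C=0}.
                      branch 2.1.1.2.2.2 (add B):
                        ○ open, literals {A=0, B=1, C=0}.
          branch 2.1.2 (add not ((A iff (C or C)) and (not A implies (A implies B))), A):
            not ((A iff (C or C)) and (not A implies (A implies B))): β-rule — branch into not (A iff (C or C))  //  not (not A implies (A implies B)).
              branch 2.1.2.1 (add not (A iff (C or C))):
                not (A iff (C or C)): β-rule — branch into A, not (C or C)  //  not A, (C or C).
                  branch 2.1.2.1.1 (add A, not (C or C)):
                    not (C or C): α-rule — add not C, not C.
                    ○ open, literals {A=1, C=0}.
                  branch 2.1.2.1.2 (add not A, (C or C)):
                    × closes — contains both A and not A.
              branch 2.1.2.2 (add not (not A implies (A implies B))):
                not (not A implies (A implies B)): α-rule — add not A, not (A implies B).
                × closes — contains both A and not A.
      branch 2.2 (add B):
        ○ open, literals {B=1}.
4 branches closed, 5 open.
An open branch gives a satisfying assignment: C=1.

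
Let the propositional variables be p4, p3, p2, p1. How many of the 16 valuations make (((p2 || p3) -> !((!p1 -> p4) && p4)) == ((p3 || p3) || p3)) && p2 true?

Initial set: {((((p2 || p3) -> !((!p1 -> p4) && p4)) == ((p3 || p3) || p3)) && p2)}.
((((p2 || p3) -> !((!p1 -> p4) && p4)) == ((p3 || p3) || p3)) && p2): α-rule — add (((p2 || p3) -> !((!p1 -> p4) && p4)) == ((p3 || p3) || p3)), p2.
(((p2 || p3) -> !((!p1 -> p4) && p4)) == ((p3 || p3) || p3)): β-rule — branch into ((p2 || p3) -> !((!p1 -> p4) && p4)), ((p3 || p3) || p3)  //  !((p2 || p3) -> !((!p1 -> p4) && p4)), !((p3 || p3) || p3).
  branch 1 (add ((p2 || p3) -> !((!p1 -> p4) && p4)), ((p3 || p3) || p3)):
    ((p2 || p3) -> !((!p1 -> p4) && p4)): β-rule — branch into !(p2 || p3)  //  !((!p1 -> p4) && p4).
      branch 1.1 (add !(p2 || p3)):
        !(p2 || p3): α-rule — add !p2, !p3.
        × closes — contains both p2 and !p2.
      branch 1.2 (add !((!p1 -> p4) && p4)):
        ((p3 || p3) || p3): β-rule — branch into (p3 || p3)  //  p3.
          branch 1.2.1 (add (p3 || p3)):
            !((!p1 -> p4) && p4): β-rule — branch into !(!p1 -> p4)  //  !p4.
              branch 1.2.1.1 (add !(!p1 -> p4)):
                !(!p1 -> p4): α-rule — add !p1, !p4.
                (p3 || p3): β-rule — branch into p3  //  p3.
                  branch 1.2.1.1.1 (add p3):
                    ○ open, literals {p1=F, p2=T, p3=T, p4=F}.
                  branch 1.2.1.1.2 (add p3):
                    ○ open, literals {p1=F, p2=T, p3=T, p4=F}.
              branch 1.2.1.2 (add !p4):
                (p3 || p3): β-rule — branch into p3  //  p3.
                  branch 1.2.1.2.1 (add p3):
                    ○ open, literals {p2=T, p3=T, p4=F}.
                  branch 1.2.1.2.2 (add p3):
                    ○ open, literals {p2=T, p3=T, p4=F}.
          branch 1.2.2 (add p3):
            !((!p1 -> p4) && p4): β-rule — branch into !(!p1 -> p4)  //  !p4.
              branch 1.2.2.1 (add !(!p1 -> p4)):
                !(!p1 -> p4): α-rule — add !p1, !p4.
                ○ open, literals {p1=F, p2=T, p3=T, p4=F}.
              branch 1.2.2.2 (add !p4):
                ○ open, literals {p2=T, p3=T, p4=F}.
  branch 2 (add !((p2 || p3) -> !((!p1 -> p4) && p4)), !((p3 || p3) || p3)):
    !((p2 || p3) -> !((!p1 -> p4) && p4)): α-rule — add (p2 || p3), !!((!p1 -> p4) && p4).
    !((p3 || p3) || p3): α-rule — add !(p3 || p3), !p3.
    !!((!p1 -> p4) && p4): α-rule — add (!p1 -> p4), p4.
    !(p3 || p3): α-rule — add !p3, !p3.
    (p2 || p3): β-rule — branch into p2  //  p3.
      branch 2.1 (add p2):
        (!p1 -> p4): β-rule — branch into !!p1  //  p4.
          branch 2.1.1 (add !!p1):
            ○ open, literals {p1=T, p2=T, p3=F, p4=T}.
          branch 2.1.2 (add p4):
            ○ open, literals {p2=T, p3=F, p4=T}.
      branch 2.2 (add p3):
        × closes — contains both p3 and !p3.
2 branches closed, 8 open.
Each open branch fixes some atoms; the unmentioned ones are free. Counting distinct full assignments: branch {p1=F, p2=T, p3=T, p4=F} (none free) contributes 1 new; branch {p1=F, p2=T, p3=T, p4=F} (none free) contributes 0 new; branch {p2=T, p3=T, p4=F} (p1) contributes 1 new; branch {p2=T, p3=T, p4=F} (p1) contributes 0 new; branch {p1=F, p2=T, p3=T, p4=F} (none free) contributes 0 new; branch {p2=T, p3=T, p4=F} (p1) contributes 0 new; branch {p1=T, p2=T, p3=F, p4=T} (none free) contributes 1 new; branch {p2=T, p3=F, p4=T} (p1) contributes 1 new. Total: 4.

4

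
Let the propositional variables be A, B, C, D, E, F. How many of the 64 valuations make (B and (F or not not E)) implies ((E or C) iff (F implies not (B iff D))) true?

Initial set: {((B and (F or not not E)) implies ((E or C) iff (F implies not (B iff D))))}.
((B and (F or not not E)) implies ((E or C) iff (F implies not (B iff D)))): β-rule — branch into not (B and (F or not not E))  //  ((E or C) iff (F implies not (B iff D))).
  branch 1 (add not (B and (F or not not E))):
    not (B and (F or not not E)): β-rule — branch into not B  //  not (F or not not E).
      branch 1.1 (add not B):
        ○ open, literals {B=false}.
      branch 1.2 (add not (F or not not E)):
        not (F or not not E): α-rule — add not F, not not not E.
        not not not E: drop double negation, giving not E.
        ○ open, literals {E=false, F=false}.
  branch 2 (add ((E or C) iff (F implies not (B iff D)))):
    ((E or C) iff (F implies not (B iff D))): β-rule — branch into (E or C), (F implies not (B iff D))  //  not (E or C), not (F implies not (B iff D)).
      branch 2.1 (add (E or C), (F implies not (B iff D))):
        (E or C): β-rule — branch into E  //  C.
          branch 2.1.1 (add E):
            (F implies not (B iff D)): β-rule — branch into not F  //  not (B iff D).
              branch 2.1.1.1 (add not F):
                ○ open, literals {E=true, F=false}.
              branch 2.1.1.2 (add not (B iff D)):
                not (B iff D): β-rule — branch into B, not D  //  not B, D.
                  branch 2.1.1.2.1 (add B, not D):
                    ○ open, literals {B=true, D=false, E=true}.
                  branch 2.1.1.2.2 (add not B, D):
                    ○ open, literals {B=false, D=true, E=true}.
          branch 2.1.2 (add C):
            (F implies not (B iff D)): β-rule — branch into not F  //  not (B iff D).
              branch 2.1.2.1 (add not F):
                ○ open, literals {C=true, F=false}.
              branch 2.1.2.2 (add not (B iff D)):
                not (B iff D): β-rule — branch into B, not D  //  not B, D.
                  branch 2.1.2.2.1 (add B, not D):
                    ○ open, literals {B=true, C=true, D=false}.
                  branch 2.1.2.2.2 (add not B, D):
                    ○ open, literals {B=false, C=true, D=true}.
      branch 2.2 (add not (E or C), not (F implies not (B iff D))):
        not (E or C): α-rule — add not E, not C.
        not (F implies not (B iff D)): α-rule — add F, not not (B iff D).
        not not (B iff D): β-rule — branch into B, D  //  not B, not D.
          branch 2.2.1 (add B, D):
            ○ open, literals {B=true, C=false, D=true, E=false, F=true}.
          branch 2.2.2 (add not B, not D):
            ○ open, literals {B=false, C=false, D=false, E=false, F=true}.
0 branches closed, 10 open.
Each open branch fixes some atoms; the unmentioned ones are free. Counting distinct full assignments: branch {B=false} (A, C, D, E, F) contributes 32 new; branch {E=false, F=false} (A, B, C, D) contributes 8 new; branch {E=true, F=false} (A, B, C, D) contributes 8 new; branch {B=true, D=false, E=true} (A, C, F) contributes 4 new; branch {B=false, D=true, E=true} (A, C, F) contributes 0 new; branch {C=true, F=false} (A, B, D, E) contributes 0 new; branch {B=true, C=true, D=false} (A, E, F) contributes 2 new; branch {B=false, C=true, D=true} (A, E, F) contributes 0 new; branch {B=true, C=false, D=true, E=false, F=true} (A) contributes 2 new; branch {B=false, C=false, D=false, E=false, F=true} (A) contributes 0 new. Total: 56.

56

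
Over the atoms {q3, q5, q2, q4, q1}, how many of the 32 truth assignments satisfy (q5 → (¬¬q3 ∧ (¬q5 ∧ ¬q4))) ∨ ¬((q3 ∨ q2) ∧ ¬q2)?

Initial set: {((q5 → (¬¬q3 ∧ (¬q5 ∧ ¬q4))) ∨ ¬((q3 ∨ q2) ∧ ¬q2))}.
((q5 → (¬¬q3 ∧ (¬q5 ∧ ¬q4))) ∨ ¬((q3 ∨ q2) ∧ ¬q2)): β-rule — branch into (q5 → (¬¬q3 ∧ (¬q5 ∧ ¬q4)))  //  ¬((q3 ∨ q2) ∧ ¬q2).
  branch 1 (add (q5 → (¬¬q3 ∧ (¬q5 ∧ ¬q4)))):
    (q5 → (¬¬q3 ∧ (¬q5 ∧ ¬q4))): β-rule — branch into ¬q5  //  (¬¬q3 ∧ (¬q5 ∧ ¬q4)).
      branch 1.1 (add ¬q5):
        ○ open, literals {q5=false}.
      branch 1.2 (add (¬¬q3 ∧ (¬q5 ∧ ¬q4))):
        (¬¬q3 ∧ (¬q5 ∧ ¬q4)): α-rule — add ¬¬q3, (¬q5 ∧ ¬q4).
        ¬¬q3: drop double negation, giving q3.
        (¬q5 ∧ ¬q4): α-rule — add ¬q5, ¬q4.
        ○ open, literals {q3=true, q4=false, q5=false}.
  branch 2 (add ¬((q3 ∨ q2) ∧ ¬q2)):
    ¬((q3 ∨ q2) ∧ ¬q2): β-rule — branch into ¬(q3 ∨ q2)  //  ¬¬q2.
      branch 2.1 (add ¬(q3 ∨ q2)):
        ¬(q3 ∨ q2): α-rule — add ¬q3, ¬q2.
        ○ open, literals {q2=false, q3=false}.
      branch 2.2 (add ¬¬q2):
        ○ open, literals {q2=true}.
0 branches closed, 4 open.
Each open branch fixes some atoms; the unmentioned ones are free. Counting distinct full assignments: branch {q5=false} (q3, q2, q4, q1) contributes 16 new; branch {q3=true, q4=false, q5=false} (q2, q1) contributes 0 new; branch {q2=false, q3=false} (q5, q4, q1) contributes 4 new; branch {q2=true} (q3, q5, q4, q1) contributes 8 new. Total: 28.

28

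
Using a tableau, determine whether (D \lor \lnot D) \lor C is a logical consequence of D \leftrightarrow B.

Yes

Initial set: {(D \leftrightarrow B); \lnot ((D \lor \lnot D) \lor C)}.
\lnot ((D \lor \lnot D) \lor C): α-rule — add \lnot (D \lor \lnot D), \lnot C.
\lnot (D \lor \lnot D): α-rule — add \lnot D, \lnot \lnot D.
× closes — contains both D and \lnot D.
All 1 branch closes.
Every branch closed, so the premises entail the conclusion.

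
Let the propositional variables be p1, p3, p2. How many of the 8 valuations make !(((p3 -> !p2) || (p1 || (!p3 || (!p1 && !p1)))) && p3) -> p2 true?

Initial set: {T (!(((p3 -> !p2) || (p1 || (!p3 || (!p1 && !p1)))) && p3) -> p2)}.
T (!(((p3 -> !p2) || (p1 || (!p3 || (!p1 && !p1)))) && p3) -> p2): β-rule — branch into F !(((p3 -> !p2) || (p1 || (!p3 || (!p1 && !p1)))) && p3)  //  T p2.
  branch 1 (add F !(((p3 -> !p2) || (p1 || (!p3 || (!p1 && !p1)))) && p3)):
    F !(((p3 -> !p2) || (p1 || (!p3 || (!p1 && !p1)))) && p3): α-rule — add T ((p3 -> !p2) || (p1 || (!p3 || (!p1 && !p1)))), T p3.
    T ((p3 -> !p2) || (p1 || (!p3 || (!p1 && !p1)))): β-rule — branch into T (p3 -> !p2)  //  T (p1 || (!p3 || (!p1 && !p1))).
      branch 1.1 (add T (p3 -> !p2)):
        T (p3 -> !p2): β-rule — branch into F p3  //  T !p2.
          branch 1.1.1 (add F p3):
            × closes — contains both p3 and !p3.
          branch 1.1.2 (add T !p2):
            ○ open, literals {p2=false, p3=true}.
      branch 1.2 (add T (p1 || (!p3 || (!p1 && !p1)))):
        T (p1 || (!p3 || (!p1 && !p1))): β-rule — branch into T p1  //  T (!p3 || (!p1 && !p1)).
          branch 1.2.1 (add T p1):
            ○ open, literals {p1=true, p3=true}.
          branch 1.2.2 (add T (!p3 || (!p1 && !p1))):
            T (!p3 || (!p1 && !p1)): β-rule — branch into T !p3  //  T (!p1 && !p1).
              branch 1.2.2.1 (add T !p3):
                × closes — contains both p3 and !p3.
              branch 1.2.2.2 (add T (!p1 && !p1)):
                T (!p1 && !p1): α-rule — add T !p1, T !p1.
                ○ open, literals {p1=false, p3=true}.
  branch 2 (add T p2):
    ○ open, literals {p2=true}.
2 branches closed, 4 open.
Each open branch fixes some atoms; the unmentioned ones are free. Counting distinct full assignments: branch {p2=false, p3=true} (p1) contributes 2 new; branch {p1=true, p3=true} (p2) contributes 1 new; branch {p1=false, p3=true} (p2) contributes 1 new; branch {p2=true} (p1, p3) contributes 2 new. Total: 6.

6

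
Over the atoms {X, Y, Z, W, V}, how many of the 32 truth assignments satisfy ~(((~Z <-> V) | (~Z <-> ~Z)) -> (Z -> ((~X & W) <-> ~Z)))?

Initial set: {~(((~Z <-> V) | (~Z <-> ~Z)) -> (Z -> ((~X & W) <-> ~Z)))}.
~(((~Z <-> V) | (~Z <-> ~Z)) -> (Z -> ((~X & W) <-> ~Z))): α-rule — add ((~Z <-> V) | (~Z <-> ~Z)), ~(Z -> ((~X & W) <-> ~Z)).
~(Z -> ((~X & W) <-> ~Z)): α-rule — add Z, ~((~X & W) <-> ~Z).
((~Z <-> V) | (~Z <-> ~Z)): β-rule — branch into (~Z <-> V)  //  (~Z <-> ~Z).
  branch 1 (add (~Z <-> V)):
    ~((~X & W) <-> ~Z): β-rule — branch into (~X & W), ~~Z  //  ~(~X & W), ~Z.
      branch 1.1 (add (~X & W), ~~Z):
        (~X & W): α-rule — add ~X, W.
        (~Z <-> V): β-rule — branch into ~Z, V  //  ~~Z, ~V.
          branch 1.1.1 (add ~Z, V):
            × closes — contains both Z and ~Z.
          branch 1.1.2 (add ~~Z, ~V):
            ○ open, literals {V=0, W=1, X=0, Z=1}.
      branch 1.2 (add ~(~X & W), ~Z):
        × closes — contains both Z and ~Z.
  branch 2 (add (~Z <-> ~Z)):
    ~((~X & W) <-> ~Z): β-rule — branch into (~X & W), ~~Z  //  ~(~X & W), ~Z.
      branch 2.1 (add (~X & W), ~~Z):
        (~X & W): α-rule — add ~X, W.
        (~Z <-> ~Z): β-rule — branch into ~Z, ~Z  //  ~~Z, ~~Z.
          branch 2.1.1 (add ~Z, ~Z):
            × closes — contains both Z and ~Z.
          branch 2.1.2 (add ~~Z, ~~Z):
            ○ open, literals {W=1, X=0, Z=1}.
      branch 2.2 (add ~(~X & W), ~Z):
        × closes — contains both Z and ~Z.
4 branches closed, 2 open.
Each open branch fixes some atoms; the unmentioned ones are free. Counting distinct full assignments: branch {V=0, W=1, X=0, Z=1} (Y) contributes 2 new; branch {W=1, X=0, Z=1} (Y, V) contributes 2 new. Total: 4.

4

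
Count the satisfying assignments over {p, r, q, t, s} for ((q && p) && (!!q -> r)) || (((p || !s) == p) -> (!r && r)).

12

Initial set: {T (((q && p) && (!!q -> r)) || (((p || !s) == p) -> (!r && r)))}.
T (((q && p) && (!!q -> r)) || (((p || !s) == p) -> (!r && r))): β-rule — branch into T ((q && p) && (!!q -> r))  //  T (((p || !s) == p) -> (!r && r)).
  branch 1 (add T ((q && p) && (!!q -> r))):
    T ((q && p) && (!!q -> r)): α-rule — add T (q && p), T (!!q -> r).
    T (q && p): α-rule — add T q, T p.
    T (!!q -> r): β-rule — branch into F !!q  //  T r.
      branch 1.1 (add F !!q):
        F !!q: drop double negation, giving F q.
        × closes — contains both q and !q.
      branch 1.2 (add T r):
        ○ open, literals {p=T, q=T, r=T}.
  branch 2 (add T (((p || !s) == p) -> (!r && r))):
    T (((p || !s) == p) -> (!r && r)): β-rule — branch into F ((p || !s) == p)  //  T (!r && r).
      branch 2.1 (add F ((p || !s) == p)):
        F ((p || !s) == p): β-rule — branch into T (p || !s), F p  //  F (p || !s), T p.
          branch 2.1.1 (add T (p || !s), F p):
            T (p || !s): β-rule — branch into T p  //  T !s.
              branch 2.1.1.1 (add T p):
                × closes — contains both p and !p.
              branch 2.1.1.2 (add T !s):
                ○ open, literals {p=F, s=F}.
          branch 2.1.2 (add F (p || !s), T p):
            F (p || !s): α-rule — add F p, F !s.
            × closes — contains both p and !p.
      branch 2.2 (add T (!r && r)):
        T (!r && r): α-rule — add T !r, T r.
        × closes — contains both r and !r.
4 branches closed, 2 open.
Each open branch fixes some atoms; the unmentioned ones are free. Counting distinct full assignments: branch {p=T, q=T, r=T} (t, s) contributes 4 new; branch {p=F, s=F} (r, q, t) contributes 8 new. Total: 12.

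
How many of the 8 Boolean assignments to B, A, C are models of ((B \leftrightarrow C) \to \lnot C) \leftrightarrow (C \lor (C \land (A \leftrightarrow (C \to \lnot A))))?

2

Initial set: {(((B \leftrightarrow C) \to \lnot C) \leftrightarrow (C \lor (C \land (A \leftrightarrow (C \to \lnot A)))))}.
(((B \leftrightarrow C) \to \lnot C) \leftrightarrow (C \lor (C \land (A \leftrightarrow (C \to \lnot A))))): β-rule — branch into ((B \leftrightarrow C) \to \lnot C), (C \lor (C \land (A \leftrightarrow (C \to \lnot A))))  //  \lnot ((B \leftrightarrow C) \to \lnot C), \lnot (C \lor (C \land (A \leftrightarrow (C \to \lnot A)))).
  branch 1 (add ((B \leftrightarrow C) \to \lnot C), (C \lor (C \land (A \leftrightarrow (C \to \lnot A))))):
    ((B \leftrightarrow C) \to \lnot C): β-rule — branch into \lnot (B \leftrightarrow C)  //  \lnot C.
      branch 1.1 (add \lnot (B \leftrightarrow C)):
        (C \lor (C \land (A \leftrightarrow (C \to \lnot A)))): β-rule — branch into C  //  (C \land (A \leftrightarrow (C \to \lnot A))).
          branch 1.1.1 (add C):
            \lnot (B \leftrightarrow C): β-rule — branch into B, \lnot C  //  \lnot B, C.
              branch 1.1.1.1 (add B, \lnot C):
                × closes — contains both C and \lnot C.
              branch 1.1.1.2 (add \lnot B, C):
                ○ open, literals {B=F, C=T}.
          branch 1.1.2 (add (C \land (A \leftrightarrow (C \to \lnot A)))):
            (C \land (A \leftrightarrow (C \to \lnot A))): α-rule — add C, (A \leftrightarrow (C \to \lnot A)).
            \lnot (B \leftrightarrow C): β-rule — branch into B, \lnot C  //  \lnot B, C.
              branch 1.1.2.1 (add B, \lnot C):
                × closes — contains both C and \lnot C.
              branch 1.1.2.2 (add \lnot B, C):
                (A \leftrightarrow (C \to \lnot A)): β-rule — branch into A, (C \to \lnot A)  //  \lnot A, \lnot (C \to \lnot A).
                  branch 1.1.2.2.1 (add A, (C \to \lnot A)):
                    (C \to \lnot A): β-rule — branch into \lnot C  //  \lnot A.
                      branch 1.1.2.2.1.1 (add \lnot C):
                        × closes — contains both C and \lnot C.
                      branch 1.1.2.2.1.2 (add \lnot A):
                        × closes — contains both A and \lnot A.
                  branch 1.1.2.2.2 (add \lnot A, \lnot (C \to \lnot A)):
                    \lnot (C \to \lnot A): α-rule — add C, \lnot \lnot A.
                    × closes — contains both A and \lnot A.
      branch 1.2 (add \lnot C):
        (C \lor (C \land (A \leftrightarrow (C \to \lnot A)))): β-rule — branch into C  //  (C \land (A \leftrightarrow (C \to \lnot A))).
          branch 1.2.1 (add C):
            × closes — contains both C and \lnot C.
          branch 1.2.2 (add (C \land (A \leftrightarrow (C \to \lnot A)))):
            (C \land (A \leftrightarrow (C \to \lnot A))): α-rule — add C, (A \leftrightarrow (C \to \lnot A)).
            × closes — contains both C and \lnot C.
  branch 2 (add \lnot ((B \leftrightarrow C) \to \lnot C), \lnot (C \lor (C \land (A \leftrightarrow (C \to \lnot A))))):
    \lnot ((B \leftrightarrow C) \to \lnot C): α-rule — add (B \leftrightarrow C), \lnot \lnot C.
    \lnot (C \lor (C \land (A \leftrightarrow (C \to \lnot A)))): α-rule — add \lnot C, \lnot (C \land (A \leftrightarrow (C \to \lnot A))).
    × closes — contains both C and \lnot C.
8 branches closed, 1 open.
Each open branch fixes some atoms; the unmentioned ones are free. Counting distinct full assignments: branch {B=F, C=T} (A) contributes 2 new. Total: 2.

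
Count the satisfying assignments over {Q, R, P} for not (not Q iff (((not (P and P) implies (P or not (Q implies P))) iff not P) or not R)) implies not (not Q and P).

7

Initial set: {(not (not Q iff (((not (P and P) implies (P or not (Q implies P))) iff not P) or not R)) implies not (not Q and P))}.
(not (not Q iff (((not (P and P) implies (P or not (Q implies P))) iff not P) or not R)) implies not (not Q and P)): β-rule — branch into not not (not Q iff (((not (P and P) implies (P or not (Q implies P))) iff not P) or not R))  //  not (not Q and P).
  branch 1 (add not not (not Q iff (((not (P and P) implies (P or not (Q implies P))) iff not P) or not R))):
    not not (not Q iff (((not (P and P) implies (P or not (Q implies P))) iff not P) or not R)): β-rule — branch into not Q, (((not (P and P) implies (P or not (Q implies P))) iff not P) or not R)  //  not not Q, not (((not (P and P) implies (P or not (Q implies P))) iff not P) or not R).
      branch 1.1 (add not Q, (((not (P and P) implies (P or not (Q implies P))) iff not P) or not R)):
        (((not (P and P) implies (P or not (Q implies P))) iff not P) or not R): β-rule — branch into ((not (P and P) implies (P or not (Q implies P))) iff not P)  //  not R.
          branch 1.1.1 (add ((not (P and P) implies (P or not (Q implies P))) iff not P)):
            ((not (P and P) implies (P or not (Q implies P))) iff not P): β-rule — branch into (not (P and P) implies (P or not (Q implies P))), not P  //  not (not (P and P) implies (P or not (Q implies P))), not not P.
              branch 1.1.1.1 (add (not (P and P) implies (P or not (Q implies P))), not P):
                (not (P and P) implies (P or not (Q implies P))): β-rule — branch into not not (P and P)  //  (P or not (Q implies P)).
                  branch 1.1.1.1.1 (add not not (P and P)):
                    not not (P and P): α-rule — add P, P.
                    × closes — contains both P and not P.
                  branch 1.1.1.1.2 (add (P or not (Q implies P))):
                    (P or not (Q implies P)): β-rule — branch into P  //  not (Q implies P).
                      branch 1.1.1.1.2.1 (add P):
                        × closes — contains both P and not P.
                      branch 1.1.1.1.2.2 (add not (Q implies P)):
                        not (Q implies P): α-rule — add Q, not P.
                        × closes — contains both Q and not Q.
              branch 1.1.1.2 (add not (not (P and P) implies (P or not (Q implies P))), not not P):
                not (not (P and P) implies (P or not (Q implies P))): α-rule — add not (P and P), not (P or not (Q implies P)).
                not (P or not (Q implies P)): α-rule — add not P, not not (Q implies P).
                × closes — contains both P and not P.
          branch 1.1.2 (add not R):
            ○ open, literals {Q=0, R=0}.
      branch 1.2 (add not not Q, not (((not (P and P) implies (P or not (Q implies P))) iff not P) or not R)):
        not (((not (P and P) implies (P or not (Q implies P))) iff not P) or not R): α-rule — add not ((not (P and P) implies (P or not (Q implies P))) iff not P), not not R.
        not ((not (P and P) implies (P or not (Q implies P))) iff not P): β-rule — branch into (not (P and P) implies (P or not (Q implies P))), not not P  //  not (not (P and P) implies (P or not (Q implies P))), not P.
          branch 1.2.1 (add (not (P and P) implies (P or not (Q implies P))), not not P):
            (not (P and P) implies (P or not (Q implies P))): β-rule — branch into not not (P and P)  //  (P or not (Q implies P)).
              branch 1.2.1.1 (add not not (P and P)):
                not not (P and P): α-rule — add P, P.
                ○ open, literals {P=1, Q=1, R=1}.
              branch 1.2.1.2 (add (P or not (Q implies P))):
                (P or not (Q implies P)): β-rule — branch into P  //  not (Q implies P).
                  branch 1.2.1.2.1 (add P):
                    ○ open, literals {P=1, Q=1, R=1}.
                  branch 1.2.1.2.2 (add not (Q implies P)):
                    not (Q implies P): α-rule — add Q, not P.
                    × closes — contains both P and not P.
          branch 1.2.2 (add not (not (P and P) implies (P or not (Q implies P))), not P):
            not (not (P and P) implies (P or not (Q implies P))): α-rule — add not (P and P), not (P or not (Q implies P)).
            not (P or not (Q implies P)): α-rule — add not P, not not (Q implies P).
            not (P and P): β-rule — branch into not P  //  not P.
              branch 1.2.2.1 (add not P):
                not not (Q implies P): β-rule — branch into not Q  //  P.
                  branch 1.2.2.1.1 (add not Q):
                    × closes — contains both Q and not Q.
                  branch 1.2.2.1.2 (add P):
                    × closes — contains both P and not P.
              branch 1.2.2.2 (add not P):
                not not (Q implies P): β-rule — branch into not Q  //  P.
                  branch 1.2.2.2.1 (add not Q):
                    × closes — contains both Q and not Q.
                  branch 1.2.2.2.2 (add P):
                    × closes — contains both P and not P.
  branch 2 (add not (not Q and P)):
    not (not Q and P): β-rule — branch into not not Q  //  not P.
      branch 2.1 (add not not Q):
        ○ open, literals {Q=1}.
      branch 2.2 (add not P):
        ○ open, literals {P=0}.
9 branches closed, 5 open.
Each open branch fixes some atoms; the unmentioned ones are free. Counting distinct full assignments: branch {Q=0, R=0} (P) contributes 2 new; branch {P=1, Q=1, R=1} (none free) contributes 1 new; branch {P=1, Q=1, R=1} (none free) contributes 0 new; branch {Q=1} (R, P) contributes 3 new; branch {P=0} (Q, R) contributes 1 new. Total: 7.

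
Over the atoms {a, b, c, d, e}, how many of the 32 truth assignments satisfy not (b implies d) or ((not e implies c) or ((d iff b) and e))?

Initial set: {T (not (b implies d) or ((not e implies c) or ((d iff b) and e)))}.
T (not (b implies d) or ((not e implies c) or ((d iff b) and e))): β-rule — branch into T not (b implies d)  //  T ((not e implies c) or ((d iff b) and e)).
  branch 1 (add T not (b implies d)):
    T not (b implies d): α-rule — add T b, F d.
    ○ open, literals {b=true, d=false}.
  branch 2 (add T ((not e implies c) or ((d iff b) and e))):
    T ((not e implies c) or ((d iff b) and e)): β-rule — branch into T (not e implies c)  //  T ((d iff b) and e).
      branch 2.1 (add T (not e implies c)):
        T (not e implies c): β-rule — branch into F not e  //  T c.
          branch 2.1.1 (add F not e):
            ○ open, literals {e=true}.
          branch 2.1.2 (add T c):
            ○ open, literals {c=true}.
      branch 2.2 (add T ((d iff b) and e)):
        T ((d iff b) and e): α-rule — add T (d iff b), T e.
        T (d iff b): β-rule — branch into T d, T b  //  F d, F b.
          branch 2.2.1 (add T d, T b):
            ○ open, literals {b=true, d=true, e=true}.
          branch 2.2.2 (add F d, F b):
            ○ open, literals {b=false, d=false, e=true}.
0 branches closed, 5 open.
Each open branch fixes some atoms; the unmentioned ones are free. Counting distinct full assignments: branch {b=true, d=false} (a, c, e) contributes 8 new; branch {e=true} (a, b, c, d) contributes 12 new; branch {c=true} (a, b, d, e) contributes 6 new; branch {b=true, d=true, e=true} (a, c) contributes 0 new; branch {b=false, d=false, e=true} (a, c) contributes 0 new. Total: 26.

26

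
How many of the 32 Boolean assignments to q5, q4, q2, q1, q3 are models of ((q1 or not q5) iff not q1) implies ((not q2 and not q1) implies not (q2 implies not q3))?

Initial set: {T (((q1 or not q5) iff not q1) implies ((not q2 and not q1) implies not (q2 implies not q3)))}.
T (((q1 or not q5) iff not q1) implies ((not q2 and not q1) implies not (q2 implies not q3))): β-rule — branch into F ((q1 or not q5) iff not q1)  //  T ((not q2 and not q1) implies not (q2 implies not q3)).
  branch 1 (add F ((q1 or not q5) iff not q1)):
    F ((q1 or not q5) iff not q1): β-rule — branch into T (q1 or not q5), F not q1  //  F (q1 or not q5), T not q1.
      branch 1.1 (add T (q1 or not q5), F not q1):
        T (q1 or not q5): β-rule — branch into T q1  //  T not q5.
          branch 1.1.1 (add T q1):
            ○ open, literals {q1=true}.
          branch 1.1.2 (add T not q5):
            ○ open, literals {q1=true, q5=false}.
      branch 1.2 (add F (q1 or not q5), T not q1):
        F (q1 or not q5): α-rule — add F q1, F not q5.
        ○ open, literals {q1=false, q5=true}.
  branch 2 (add T ((not q2 and not q1) implies not (q2 implies not q3))):
    T ((not q2 and not q1) implies not (q2 implies not q3)): β-rule — branch into F (not q2 and not q1)  //  T not (q2 implies not q3).
      branch 2.1 (add F (not q2 and not q1)):
        F (not q2 and not q1): β-rule — branch into F not q2  //  F not q1.
          branch 2.1.1 (add F not q2):
            ○ open, literals {q2=true}.
          branch 2.1.2 (add F not q1):
            ○ open, literals {q1=true}.
      branch 2.2 (add T not (q2 implies not q3)):
        T not (q2 implies not q3): α-rule — add T q2, F not q3.
        ○ open, literals {q2=true, q3=true}.
0 branches closed, 6 open.
Each open branch fixes some atoms; the unmentioned ones are free. Counting distinct full assignments: branch {q1=true} (q5, q4, q2, q3) contributes 16 new; branch {q1=true, q5=false} (q4, q2, q3) contributes 0 new; branch {q1=false, q5=true} (q4, q2, q3) contributes 8 new; branch {q2=true} (q5, q4, q1, q3) contributes 4 new; branch {q1=true} (q5, q4, q2, q3) contributes 0 new; branch {q2=true, q3=true} (q5, q4, q1) contributes 0 new. Total: 28.

28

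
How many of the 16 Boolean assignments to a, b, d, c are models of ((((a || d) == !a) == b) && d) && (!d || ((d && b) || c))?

Initial set: {(((((a || d) == !a) == b) && d) && (!d || ((d && b) || c)))}.
(((((a || d) == !a) == b) && d) && (!d || ((d && b) || c))): α-rule — add ((((a || d) == !a) == b) && d), (!d || ((d && b) || c)).
((((a || d) == !a) == b) && d): α-rule — add (((a || d) == !a) == b), d.
(!d || ((d && b) || c)): β-rule — branch into !d  //  ((d && b) || c).
  branch 1 (add !d):
    × closes — contains both d and !d.
  branch 2 (add ((d && b) || c)):
    (((a || d) == !a) == b): β-rule — branch into ((a || d) == !a), b  //  !((a || d) == !a), !b.
      branch 2.1 (add ((a || d) == !a), b):
        ((d && b) || c): β-rule — branch into (d && b)  //  c.
          branch 2.1.1 (add (d && b)):
            (d && b): α-rule — add d, b.
            ((a || d) == !a): β-rule — branch into (a || d), !a  //  !(a || d), !!a.
              branch 2.1.1.1 (add (a || d), !a):
                (a || d): β-rule — branch into a  //  d.
                  branch 2.1.1.1.1 (add a):
                    × closes — contains both a and !a.
                  branch 2.1.1.1.2 (add d):
                    ○ open, literals {a=0, b=1, d=1}.
              branch 2.1.1.2 (add !(a || d), !!a):
                !(a || d): α-rule — add !a, !d.
                × closes — contains both a and !a.
          branch 2.1.2 (add c):
            ((a || d) == !a): β-rule — branch into (a || d), !a  //  !(a || d), !!a.
              branch 2.1.2.1 (add (a || d), !a):
                (a || d): β-rule — branch into a  //  d.
                  branch 2.1.2.1.1 (add a):
                    × closes — contains both a and !a.
                  branch 2.1.2.1.2 (add d):
                    ○ open, literals {a=0, b=1, c=1, d=1}.
              branch 2.1.2.2 (add !(a || d), !!a):
                !(a || d): α-rule — add !a, !d.
                × closes — contains both a and !a.
      branch 2.2 (add !((a || d) == !a), !b):
        ((d && b) || c): β-rule — branch into (d && b)  //  c.
          branch 2.2.1 (add (d && b)):
            (d && b): α-rule — add d, b.
            × closes — contains both b and !b.
          branch 2.2.2 (add c):
            !((a || d) == !a): β-rule — branch into (a || d), !!a  //  !(a || d), !a.
              branch 2.2.2.1 (add (a || d), !!a):
                (a || d): β-rule — branch into a  //  d.
                  branch 2.2.2.1.1 (add a):
                    ○ open, literals {a=1, b=0, c=1, d=1}.
                  branch 2.2.2.1.2 (add d):
                    ○ open, literals {a=1, b=0, c=1, d=1}.
              branch 2.2.2.2 (add !(a || d), !a):
                !(a || d): α-rule — add !a, !d.
                × closes — contains both d and !d.
7 branches closed, 4 open.
Each open branch fixes some atoms; the unmentioned ones are free. Counting distinct full assignments: branch {a=0, b=1, d=1} (c) contributes 2 new; branch {a=0, b=1, c=1, d=1} (none free) contributes 0 new; branch {a=1, b=0, c=1, d=1} (none free) contributes 1 new; branch {a=1, b=0, c=1, d=1} (none free) contributes 0 new. Total: 3.

3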